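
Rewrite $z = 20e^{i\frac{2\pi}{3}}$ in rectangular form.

a = r cos θ = 20 * -1/2 = -10
b = r sin θ = 20 * sqrt(3)/2 = 10*sqrt(3)
z = -10 + 10*sqrt(3)i


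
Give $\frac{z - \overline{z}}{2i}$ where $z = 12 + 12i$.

z - conjugate(z) = 2bi
(z - conjugate(z))/(2i) = 2bi/(2i) = b = 12


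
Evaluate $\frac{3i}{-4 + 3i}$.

Multiply numerator and denominator by conjugate (-4 - 3i):
= (3i)(-4 - 3i) / ((-4)^2 + 3^2)
= (9 - 12i) / 25
= 9/25 - (12/25)i


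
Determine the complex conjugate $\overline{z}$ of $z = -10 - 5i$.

If z = a + bi, then conjugate(z) = a - bi
conjugate(-10 - 5i) = -10 + 5i


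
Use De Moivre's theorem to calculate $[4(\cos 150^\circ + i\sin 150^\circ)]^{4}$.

By De Moivre: z^n = r^n(cos(nθ) + i sin(nθ))
= 4^4(cos(4*150°) + i sin(4*150°))
= 256(cos 240° + i sin 240°)
= -128 - 128*sqrt(3)i


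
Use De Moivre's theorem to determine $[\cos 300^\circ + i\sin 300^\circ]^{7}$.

By De Moivre: z^n = r^n(cos(nθ) + i sin(nθ))
= 1^7(cos(7*300°) + i sin(7*300°))
= 1(cos 300° + i sin 300°)
= 1/2 - (sqrt(3)/2)i


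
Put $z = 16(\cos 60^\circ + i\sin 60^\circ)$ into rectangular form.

a = r cos θ = 16 * 1/2 = 8
b = r sin θ = 16 * sqrt(3)/2 = 8*sqrt(3)
z = 8 + 8*sqrt(3)i


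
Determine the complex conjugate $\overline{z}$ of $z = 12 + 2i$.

If z = a + bi, then conjugate(z) = a - bi
conjugate(12 + 2i) = 12 - 2i


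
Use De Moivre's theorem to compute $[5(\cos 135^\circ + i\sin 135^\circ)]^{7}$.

By De Moivre: z^n = r^n(cos(nθ) + i sin(nθ))
= 5^7(cos(7*135°) + i sin(7*135°))
= 78125(cos 225° + i sin 225°)
= -78125*sqrt(2)/2 - (78125*sqrt(2)/2)i


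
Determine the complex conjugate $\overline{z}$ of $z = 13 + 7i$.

If z = a + bi, then conjugate(z) = a - bi
conjugate(13 + 7i) = 13 - 7i


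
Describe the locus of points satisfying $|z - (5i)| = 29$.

|z - z0| = r describes a circle centered at z0 with radius r
Here z0 = 5i and r = 29
Locus: Circle centered at (0, 5) with radius 29


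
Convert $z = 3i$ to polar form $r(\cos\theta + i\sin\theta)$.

r = |z| = sqrt(a^2 + b^2) = sqrt((0)^2 + (3)^2) = sqrt(0 + 9) = sqrt(9) = 3
a = 0 and b > 0, so z lies on the positive imaginary axis: θ = 90°
z = 3(cos 90° + i sin 90°)


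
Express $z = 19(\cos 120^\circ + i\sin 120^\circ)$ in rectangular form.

a = r cos θ = 19 * -1/2 = -19/2
b = r sin θ = 19 * sqrt(3)/2 = 19*sqrt(3)/2
z = -19/2 + (19*sqrt(3)/2)i


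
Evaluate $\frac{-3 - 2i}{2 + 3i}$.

Multiply numerator and denominator by conjugate (2 - 3i):
= (-3 - 2i)(2 - 3i) / (2^2 + 3^2)
= (-12 + 5i) / 13
= -12/13 + (5/13)i


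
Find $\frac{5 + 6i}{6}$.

Divisor is real, so divide each part by 6:
= 5/6 + i


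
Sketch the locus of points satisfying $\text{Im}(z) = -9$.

Im(z) = y where z = x + yi; the equation y = -9 is satisfied by all points with that y-coordinate
Locus: Horizontal line y = -9


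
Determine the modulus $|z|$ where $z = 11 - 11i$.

|z| = sqrt(a^2 + b^2) = sqrt(11^2 + (-11)^2) = sqrt(242) = sqrt(242)


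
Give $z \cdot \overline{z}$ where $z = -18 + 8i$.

z * conjugate(z) = |z|^2 = a^2 + b^2
= (-18)^2 + 8^2 = 388


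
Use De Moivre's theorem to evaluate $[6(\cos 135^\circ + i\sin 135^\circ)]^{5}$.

By De Moivre: z^n = r^n(cos(nθ) + i sin(nθ))
= 6^5(cos(5*135°) + i sin(5*135°))
= 7776(cos 315° + i sin 315°)
= 3888*sqrt(2) - 3888*sqrt(2)i


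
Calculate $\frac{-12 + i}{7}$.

Divisor is real, so divide each part by 7:
= -12/7 + (1/7)i


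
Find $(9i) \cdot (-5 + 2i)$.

(a1*a2 - b1*b2) + (a1*b2 + b1*a2)i
= (0 - 18) + (0 + (-45))i
= -18 - 45i


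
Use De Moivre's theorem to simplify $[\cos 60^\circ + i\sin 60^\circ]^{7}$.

By De Moivre: z^n = r^n(cos(nθ) + i sin(nθ))
= 1^7(cos(7*60°) + i sin(7*60°))
= 1(cos 60° + i sin 60°)
= 1/2 + (sqrt(3)/2)i


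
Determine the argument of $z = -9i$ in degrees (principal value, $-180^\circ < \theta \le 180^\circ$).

a = 0 and b < 0, so z lies on the negative imaginary axis: θ = -90°


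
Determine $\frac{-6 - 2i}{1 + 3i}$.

Multiply numerator and denominator by conjugate (1 - 3i):
= (-6 - 2i)(1 - 3i) / (1^2 + 3^2)
= (-12 + 16i) / 10
Divide through by 2: (-6 + 8i) / 5
= -6/5 + (8/5)i


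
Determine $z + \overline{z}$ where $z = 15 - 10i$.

z + conjugate(z) = (a + bi) + (a - bi) = 2a
= 2 * 15 = 30


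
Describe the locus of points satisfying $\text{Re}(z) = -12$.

Re(z) = x where z = x + yi; the equation x = -12 is satisfied by all points with that x-coordinate
Locus: Vertical line x = -12


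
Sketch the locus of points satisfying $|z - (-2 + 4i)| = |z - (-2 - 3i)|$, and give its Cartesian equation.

|z - z1| = |z - z2| means z is equidistant from z1 and z2,
i.e. the perpendicular bisector of the segment from (-2, 4) to (-2, -3) (midpoint (-2, 1/2)).
With z = x + yi, square both sides:
(x - (-2))^2 + (y - 4)^2 = (x - (-2))^2 + (y - (-3))^2
The x^2 and y^2 terms cancel: 0x + (-14)y = 13 - 20 = -7
Simplify: y = 1/2
Locus: Perpendicular bisector of the segment from (-2, 4) to (-2, -3): the line y = 1/2


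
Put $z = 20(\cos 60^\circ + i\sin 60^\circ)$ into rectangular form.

a = r cos θ = 20 * 1/2 = 10
b = r sin θ = 20 * sqrt(3)/2 = 10*sqrt(3)
z = 10 + 10*sqrt(3)i


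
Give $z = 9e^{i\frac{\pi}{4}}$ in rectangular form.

a = r cos θ = 9 * sqrt(2)/2 = 9*sqrt(2)/2
b = r sin θ = 9 * sqrt(2)/2 = 9*sqrt(2)/2
z = 9*sqrt(2)/2 + (9*sqrt(2)/2)i


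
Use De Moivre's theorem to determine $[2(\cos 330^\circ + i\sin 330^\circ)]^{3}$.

By De Moivre: z^n = r^n(cos(nθ) + i sin(nθ))
= 2^3(cos(3*330°) + i sin(3*330°))
= 8(cos 270° + i sin 270°)
= -8i


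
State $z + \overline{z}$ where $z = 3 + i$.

z + conjugate(z) = (a + bi) + (a - bi) = 2a
= 2 * 3 = 6


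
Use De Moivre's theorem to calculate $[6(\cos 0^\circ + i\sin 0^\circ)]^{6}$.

By De Moivre: z^n = r^n(cos(nθ) + i sin(nθ))
= 6^6(cos(6*0°) + i sin(6*0°))
= 46656(cos 0° + i sin 0°)
= 46656


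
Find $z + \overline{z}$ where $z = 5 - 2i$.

z + conjugate(z) = (a + bi) + (a - bi) = 2a
= 2 * 5 = 10


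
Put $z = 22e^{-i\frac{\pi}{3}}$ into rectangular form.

a = r cos θ = 22 * 1/2 = 11
b = r sin θ = 22 * -sqrt(3)/2 = -11*sqrt(3)
z = 11 - 11*sqrt(3)i


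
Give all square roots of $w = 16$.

|w| = 16, arg(w) = 0°
Root modulus = 16^(1/2) = 4
Root arguments: θ_k = (0° + 360°k)/2 for k = 0, 1, ..., 1
Roots: 4, -4


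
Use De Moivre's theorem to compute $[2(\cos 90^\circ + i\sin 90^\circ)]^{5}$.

By De Moivre: z^n = r^n(cos(nθ) + i sin(nθ))
= 2^5(cos(5*90°) + i sin(5*90°))
= 32(cos 90° + i sin 90°)
= 32i


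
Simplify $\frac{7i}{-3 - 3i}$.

Multiply numerator and denominator by conjugate (-3 + 3i):
= (7i)(-3 + 3i) / ((-3)^2 + (-3)^2)
= (-21 - 21i) / 18
Divide through by 3: (-7 - 7i) / 6
= -7/6 - (7/6)i


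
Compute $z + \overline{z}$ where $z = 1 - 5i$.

z + conjugate(z) = (a + bi) + (a - bi) = 2a
= 2 * 1 = 2


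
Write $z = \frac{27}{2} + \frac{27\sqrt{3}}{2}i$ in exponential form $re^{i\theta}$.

r = |z| = sqrt((27/2)^2 + (27*sqrt(3)/2)^2) = sqrt(729/4 + 2187/4) = sqrt(729) = 27
θ = arctan(b/a) = arctan(23.3827/13.5) (quadrant-adjusted) = 60° = π/3
z = 27e^(i*π/3)


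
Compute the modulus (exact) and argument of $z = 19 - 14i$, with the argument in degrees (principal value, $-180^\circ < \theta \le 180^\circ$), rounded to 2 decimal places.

|z| = sqrt(19^2 + (-14)^2) = sqrt(557)
arg(z) = arctan(b/a) = arctan(-14/19) (quadrant-adjusted) = -36.38°


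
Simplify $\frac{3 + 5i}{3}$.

Divisor is real, so divide each part by 3:
= 1 + (5/3)i


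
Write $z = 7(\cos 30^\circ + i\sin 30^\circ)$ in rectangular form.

a = r cos θ = 7 * sqrt(3)/2 = 7*sqrt(3)/2
b = r sin θ = 7 * 1/2 = 7/2
z = 7*sqrt(3)/2 + (7/2)i


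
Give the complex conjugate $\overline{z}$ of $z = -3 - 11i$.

If z = a + bi, then conjugate(z) = a - bi
conjugate(-3 - 11i) = -3 + 11i


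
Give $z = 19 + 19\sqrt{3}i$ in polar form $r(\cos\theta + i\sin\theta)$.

r = |z| = sqrt(a^2 + b^2) = sqrt((19)^2 + (19*sqrt(3))^2) = sqrt(361 + 1083) = sqrt(1444) = 38
θ = arctan(b/a) = arctan(32.909/19) (quadrant-adjusted) = 60°
z = 38(cos 60° + i sin 60°)


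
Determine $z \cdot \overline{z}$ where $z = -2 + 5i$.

z * conjugate(z) = |z|^2 = a^2 + b^2
= (-2)^2 + 5^2 = 29


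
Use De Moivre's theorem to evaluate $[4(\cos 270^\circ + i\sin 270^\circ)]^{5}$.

By De Moivre: z^n = r^n(cos(nθ) + i sin(nθ))
= 4^5(cos(5*270°) + i sin(5*270°))
= 1024(cos 270° + i sin 270°)
= -1024i


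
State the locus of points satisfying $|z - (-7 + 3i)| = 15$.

|z - z0| = r describes a circle centered at z0 with radius r
Here z0 = -7 + 3i and r = 15
Locus: Circle centered at (-7, 3) with radius 15


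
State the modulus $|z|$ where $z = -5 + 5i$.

|z| = sqrt(a^2 + b^2) = sqrt((-5)^2 + 5^2) = sqrt(50) = sqrt(50)


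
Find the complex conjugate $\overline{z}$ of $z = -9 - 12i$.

If z = a + bi, then conjugate(z) = a - bi
conjugate(-9 - 12i) = -9 + 12i


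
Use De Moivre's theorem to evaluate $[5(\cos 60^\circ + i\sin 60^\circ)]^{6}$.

By De Moivre: z^n = r^n(cos(nθ) + i sin(nθ))
= 5^6(cos(6*60°) + i sin(6*60°))
= 15625(cos 0° + i sin 0°)
= 15625


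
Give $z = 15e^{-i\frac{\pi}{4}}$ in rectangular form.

a = r cos θ = 15 * sqrt(2)/2 = 15*sqrt(2)/2
b = r sin θ = 15 * -sqrt(2)/2 = -15*sqrt(2)/2
z = 15*sqrt(2)/2 - (15*sqrt(2)/2)i


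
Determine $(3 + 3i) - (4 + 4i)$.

(3 - 4) + (3 - 4)i = -1 - i


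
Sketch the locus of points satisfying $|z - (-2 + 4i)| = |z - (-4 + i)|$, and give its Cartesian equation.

|z - z1| = |z - z2| means z is equidistant from z1 and z2,
i.e. the perpendicular bisector of the segment from (-2, 4) to (-4, 1) (midpoint (-3, 5/2)).
With z = x + yi, square both sides:
(x - (-2))^2 + (y - 4)^2 = (x - (-4))^2 + (y - 1)^2
The x^2 and y^2 terms cancel: -4x + (-6)y = 17 - 20 = -3
Simplify: 4x + 6y = 3
Locus: Perpendicular bisector of the segment from (-2, 4) to (-4, 1): the line 4x + 6y = 3


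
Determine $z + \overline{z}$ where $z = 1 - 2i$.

z + conjugate(z) = (a + bi) + (a - bi) = 2a
= 2 * 1 = 2


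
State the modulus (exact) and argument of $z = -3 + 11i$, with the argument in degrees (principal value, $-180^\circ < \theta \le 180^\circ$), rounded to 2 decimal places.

|z| = sqrt((-3)^2 + 11^2) = sqrt(130)
arg(z) = arctan(b/a) = arctan(11/-3) (quadrant-adjusted) = 105.26°


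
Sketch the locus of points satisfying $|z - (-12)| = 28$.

|z - z0| = r describes a circle centered at z0 with radius r
Here z0 = -12 and r = 28
Locus: Circle centered at (-12, 0) with radius 28


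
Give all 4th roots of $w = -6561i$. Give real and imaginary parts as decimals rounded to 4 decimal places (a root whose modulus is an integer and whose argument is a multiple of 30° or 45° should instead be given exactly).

|w| = 6561, arg(w) = 270°
Root modulus = 6561^(1/4) = 9
Root arguments: θ_k = (270° + 360°k)/4 for k = 0, 1, ..., 3
Compute each root as (root modulus)(cos θ_k + i sin θ_k) using full-precision intermediates, then round to 4 decimal places.
Roots: 3.4442 + 8.3149i, -8.3149 + 3.4442i, -3.4442 - 8.3149i, 8.3149 - 3.4442i


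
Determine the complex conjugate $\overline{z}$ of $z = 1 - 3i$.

If z = a + bi, then conjugate(z) = a - bi
conjugate(1 - 3i) = 1 + 3i


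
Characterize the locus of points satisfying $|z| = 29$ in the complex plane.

|z| = 29 means sqrt(x^2 + y^2) = 29
This is a circle of radius 29 centered at the origin


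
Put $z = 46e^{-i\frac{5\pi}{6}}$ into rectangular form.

a = r cos θ = 46 * -sqrt(3)/2 = -23*sqrt(3)
b = r sin θ = 46 * -1/2 = -23
z = -23*sqrt(3) - 23i


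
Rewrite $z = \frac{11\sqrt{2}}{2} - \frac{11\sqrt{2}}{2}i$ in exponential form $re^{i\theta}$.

r = |z| = sqrt((11*sqrt(2)/2)^2 + (-11*sqrt(2)/2)^2) = sqrt(121/2 + 121/2) = sqrt(121) = 11
θ = arctan(b/a) = arctan(-7.7782/7.7782) (quadrant-adjusted) = -45° = -π/4
z = 11e^(-i*π/4)


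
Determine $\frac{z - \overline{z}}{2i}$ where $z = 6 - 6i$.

z - conjugate(z) = 2bi
(z - conjugate(z))/(2i) = 2bi/(2i) = b = -6


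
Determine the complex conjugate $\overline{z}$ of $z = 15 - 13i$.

If z = a + bi, then conjugate(z) = a - bi
conjugate(15 - 13i) = 15 + 13i


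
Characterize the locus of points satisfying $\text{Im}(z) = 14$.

Im(z) = y where z = x + yi; the equation y = 14 is satisfied by all points with that y-coordinate
Locus: Horizontal line y = 14


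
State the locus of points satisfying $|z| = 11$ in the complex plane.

|z| = 11 means sqrt(x^2 + y^2) = 11
This is a circle of radius 11 centered at the origin


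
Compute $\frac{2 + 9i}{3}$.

Divisor is real, so divide each part by 3:
= 2/3 + 3i


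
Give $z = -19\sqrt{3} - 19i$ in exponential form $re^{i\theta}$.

r = |z| = sqrt((-19*sqrt(3))^2 + (-19)^2) = sqrt(1083 + 361) = sqrt(1444) = 38
θ = arctan(b/a) = arctan(-19/-32.909) (quadrant-adjusted) = 210° = 7π/6
z = 38e^(i*7π/6)


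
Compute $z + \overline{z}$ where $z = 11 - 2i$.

z + conjugate(z) = (a + bi) + (a - bi) = 2a
= 2 * 11 = 22


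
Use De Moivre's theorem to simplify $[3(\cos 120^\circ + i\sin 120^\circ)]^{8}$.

By De Moivre: z^n = r^n(cos(nθ) + i sin(nθ))
= 3^8(cos(8*120°) + i sin(8*120°))
= 6561(cos 240° + i sin 240°)
= -6561/2 - (6561*sqrt(3)/2)i


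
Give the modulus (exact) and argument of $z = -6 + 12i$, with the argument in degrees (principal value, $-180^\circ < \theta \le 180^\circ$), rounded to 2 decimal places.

|z| = sqrt((-6)^2 + 12^2) = sqrt(180)
arg(z) = arctan(b/a) = arctan(12/-6) (quadrant-adjusted) = 116.57°


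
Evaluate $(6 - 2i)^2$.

(a + bi)^2 = a^2 - b^2 + 2abi
= 6^2 - (-2)^2 + 2*6*(-2)i
= 32 - 24i


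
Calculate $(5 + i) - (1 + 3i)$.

(5 - 1) + (1 - 3)i = 4 - 2i


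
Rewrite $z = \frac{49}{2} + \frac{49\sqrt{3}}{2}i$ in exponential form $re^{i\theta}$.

r = |z| = sqrt((49/2)^2 + (49*sqrt(3)/2)^2) = sqrt(2401/4 + 7203/4) = sqrt(2401) = 49
θ = arctan(b/a) = arctan(42.4352/24.5) (quadrant-adjusted) = 60° = π/3
z = 49e^(i*π/3)


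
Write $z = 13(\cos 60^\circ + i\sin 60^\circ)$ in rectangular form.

a = r cos θ = 13 * 1/2 = 13/2
b = r sin θ = 13 * sqrt(3)/2 = 13*sqrt(3)/2
z = 13/2 + (13*sqrt(3)/2)i


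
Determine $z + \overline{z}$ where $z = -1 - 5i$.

z + conjugate(z) = (a + bi) + (a - bi) = 2a
= 2 * (-1) = -2


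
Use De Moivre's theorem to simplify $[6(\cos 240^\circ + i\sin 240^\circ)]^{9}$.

By De Moivre: z^n = r^n(cos(nθ) + i sin(nθ))
= 6^9(cos(9*240°) + i sin(9*240°))
= 10077696(cos 0° + i sin 0°)
= 10077696


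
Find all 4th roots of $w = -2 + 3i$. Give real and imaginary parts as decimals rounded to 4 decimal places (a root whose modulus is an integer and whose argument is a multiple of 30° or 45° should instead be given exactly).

|w| = sqrt(13) ≈ 3.605551, arg(w) ≈ 123.690068°
Root modulus = sqrt(13)^(1/4) ≈ 1.377980
Root arguments: θ_k = (arg(w) + 360°k)/4 for k = 0, 1, ..., 3
Compute each root as (root modulus)(cos θ_k + i sin θ_k) using full-precision intermediates, then round to 4 decimal places.
Roots: 1.1821 + 0.7081i, -0.7081 + 1.1821i, -1.1821 - 0.7081i, 0.7081 - 1.1821i


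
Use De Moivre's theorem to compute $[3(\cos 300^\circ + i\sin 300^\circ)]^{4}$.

By De Moivre: z^n = r^n(cos(nθ) + i sin(nθ))
= 3^4(cos(4*300°) + i sin(4*300°))
= 81(cos 120° + i sin 120°)
= -81/2 + (81*sqrt(3)/2)i


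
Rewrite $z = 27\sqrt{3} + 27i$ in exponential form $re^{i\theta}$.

r = |z| = sqrt((27*sqrt(3))^2 + (27)^2) = sqrt(2187 + 729) = sqrt(2916) = 54
θ = arctan(b/a) = arctan(27/46.7654) (quadrant-adjusted) = 30° = π/6
z = 54e^(i*π/6)


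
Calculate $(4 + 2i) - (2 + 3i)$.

(4 - 2) + (2 - 3)i = 2 - i


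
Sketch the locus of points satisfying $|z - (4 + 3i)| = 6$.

|z - z0| = r describes a circle centered at z0 with radius r
Here z0 = 4 + 3i and r = 6
Locus: Circle centered at (4, 3) with radius 6


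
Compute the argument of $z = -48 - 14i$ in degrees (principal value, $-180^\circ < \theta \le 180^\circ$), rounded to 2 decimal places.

θ = arctan(b/a) = arctan(-14/-48) (quadrant-adjusted) = -163.74°


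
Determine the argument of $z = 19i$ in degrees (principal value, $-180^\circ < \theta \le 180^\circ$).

a = 0 and b > 0, so z lies on the positive imaginary axis: θ = 90°


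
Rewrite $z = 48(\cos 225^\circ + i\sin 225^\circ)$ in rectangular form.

a = r cos θ = 48 * -sqrt(2)/2 = -24*sqrt(2)
b = r sin θ = 48 * -sqrt(2)/2 = -24*sqrt(2)
z = -24*sqrt(2) - 24*sqrt(2)i


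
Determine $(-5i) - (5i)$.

(0 - 0) + (-5 - 5)i = -10i


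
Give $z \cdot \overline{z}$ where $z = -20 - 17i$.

z * conjugate(z) = |z|^2 = a^2 + b^2
= (-20)^2 + (-17)^2 = 689


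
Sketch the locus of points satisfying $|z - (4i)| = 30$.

|z - z0| = r describes a circle centered at z0 with radius r
Here z0 = 4i and r = 30
Locus: Circle centered at (0, 4) with radius 30


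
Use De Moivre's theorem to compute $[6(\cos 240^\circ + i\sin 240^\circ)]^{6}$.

By De Moivre: z^n = r^n(cos(nθ) + i sin(nθ))
= 6^6(cos(6*240°) + i sin(6*240°))
= 46656(cos 0° + i sin 0°)
= 46656


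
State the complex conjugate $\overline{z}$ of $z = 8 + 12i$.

If z = a + bi, then conjugate(z) = a - bi
conjugate(8 + 12i) = 8 - 12i


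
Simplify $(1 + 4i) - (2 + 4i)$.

(1 - 2) + (4 - 4)i = -1


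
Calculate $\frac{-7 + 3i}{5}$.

Divisor is real, so divide each part by 5:
= -7/5 + (3/5)i


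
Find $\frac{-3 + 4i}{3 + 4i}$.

Multiply numerator and denominator by conjugate (3 - 4i):
= (-3 + 4i)(3 - 4i) / (3^2 + 4^2)
= (7 + 24i) / 25
= 7/25 + (24/25)i


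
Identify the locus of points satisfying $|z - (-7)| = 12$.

|z - z0| = r describes a circle centered at z0 with radius r
Here z0 = -7 and r = 12
Locus: Circle centered at (-7, 0) with radius 12


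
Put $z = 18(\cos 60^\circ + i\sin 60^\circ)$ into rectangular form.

a = r cos θ = 18 * 1/2 = 9
b = r sin θ = 18 * sqrt(3)/2 = 9*sqrt(3)
z = 9 + 9*sqrt(3)i


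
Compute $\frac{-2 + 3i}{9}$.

Divisor is real, so divide each part by 9:
= -2/9 + (1/3)i


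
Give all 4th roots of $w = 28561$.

|w| = 28561, arg(w) = 0°
Root modulus = 28561^(1/4) = 13
Root arguments: θ_k = (0° + 360°k)/4 for k = 0, 1, ..., 3
Roots: 13, 13i, -13, -13i


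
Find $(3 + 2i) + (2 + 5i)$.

(3 + 2) + (2 + 5)i = 5 + 7i


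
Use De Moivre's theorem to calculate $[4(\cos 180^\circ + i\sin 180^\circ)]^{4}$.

By De Moivre: z^n = r^n(cos(nθ) + i sin(nθ))
= 4^4(cos(4*180°) + i sin(4*180°))
= 256(cos 0° + i sin 0°)
= 256


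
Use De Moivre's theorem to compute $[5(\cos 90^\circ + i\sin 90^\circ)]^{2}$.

By De Moivre: z^n = r^n(cos(nθ) + i sin(nθ))
= 5^2(cos(2*90°) + i sin(2*90°))
= 25(cos 180° + i sin 180°)
= -25


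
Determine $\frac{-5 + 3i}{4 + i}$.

Multiply numerator and denominator by conjugate (4 - i):
= (-5 + 3i)(4 - i) / (4^2 + 1^2)
= (-17 + 17i) / 17
= -1 + i


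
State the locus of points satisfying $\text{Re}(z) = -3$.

Re(z) = x where z = x + yi; the equation x = -3 is satisfied by all points with that x-coordinate
Locus: Vertical line x = -3


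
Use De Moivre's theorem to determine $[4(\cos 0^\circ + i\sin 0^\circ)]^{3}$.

By De Moivre: z^n = r^n(cos(nθ) + i sin(nθ))
= 4^3(cos(3*0°) + i sin(3*0°))
= 64(cos 0° + i sin 0°)
= 64


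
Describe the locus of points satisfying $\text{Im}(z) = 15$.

Im(z) = y where z = x + yi; the equation y = 15 is satisfied by all points with that y-coordinate
Locus: Horizontal line y = 15


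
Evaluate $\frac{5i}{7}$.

Divisor is real, so divide each part by 7:
= 0 + (5/7)i


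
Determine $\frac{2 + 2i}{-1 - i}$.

Multiply numerator and denominator by conjugate (-1 + i):
= (2 + 2i)(-1 + i) / ((-1)^2 + (-1)^2)
= (-4) / 2
= -2


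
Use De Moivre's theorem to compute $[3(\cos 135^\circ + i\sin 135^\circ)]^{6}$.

By De Moivre: z^n = r^n(cos(nθ) + i sin(nθ))
= 3^6(cos(6*135°) + i sin(6*135°))
= 729(cos 90° + i sin 90°)
= 729i


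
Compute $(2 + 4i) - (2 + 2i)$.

(2 - 2) + (4 - 2)i = 2i


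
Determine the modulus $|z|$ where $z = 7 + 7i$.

|z| = sqrt(a^2 + b^2) = sqrt(7^2 + 7^2) = sqrt(98) = sqrt(98)


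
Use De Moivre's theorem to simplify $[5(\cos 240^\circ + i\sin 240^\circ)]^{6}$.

By De Moivre: z^n = r^n(cos(nθ) + i sin(nθ))
= 5^6(cos(6*240°) + i sin(6*240°))
= 15625(cos 0° + i sin 0°)
= 15625


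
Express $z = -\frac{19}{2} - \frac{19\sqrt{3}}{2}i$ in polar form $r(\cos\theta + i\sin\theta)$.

r = |z| = sqrt(a^2 + b^2) = sqrt((-19/2)^2 + (-19*sqrt(3)/2)^2) = sqrt(361/4 + 1083/4) = sqrt(361) = 19
θ = arctan(b/a) = arctan(-16.4545/-9.5) (quadrant-adjusted) = 240°
z = 19(cos 240° + i sin 240°)


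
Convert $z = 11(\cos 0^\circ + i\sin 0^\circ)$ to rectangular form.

a = r cos θ = 11 * 1 = 11
b = r sin θ = 11 * 0 = 0
z = 11


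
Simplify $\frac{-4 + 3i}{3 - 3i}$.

Multiply numerator and denominator by conjugate (3 + 3i):
= (-4 + 3i)(3 + 3i) / (3^2 + (-3)^2)
= (-21 - 3i) / 18
Divide through by 3: (-7 - i) / 6
= -7/6 - (1/6)i


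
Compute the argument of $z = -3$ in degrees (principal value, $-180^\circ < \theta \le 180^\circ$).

b = 0 and a < 0, so z lies on the negative real axis: θ = 180°


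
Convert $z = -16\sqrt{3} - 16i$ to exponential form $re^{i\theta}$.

r = |z| = sqrt((-16*sqrt(3))^2 + (-16)^2) = sqrt(768 + 256) = sqrt(1024) = 32
θ = arctan(b/a) = arctan(-16/-27.7128) (quadrant-adjusted) = 210° = 7π/6
z = 32e^(i*7π/6)


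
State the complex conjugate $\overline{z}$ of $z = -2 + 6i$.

If z = a + bi, then conjugate(z) = a - bi
conjugate(-2 + 6i) = -2 - 6i


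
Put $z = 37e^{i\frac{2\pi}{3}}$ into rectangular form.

a = r cos θ = 37 * -1/2 = -37/2
b = r sin θ = 37 * sqrt(3)/2 = 37*sqrt(3)/2
z = -37/2 + (37*sqrt(3)/2)i


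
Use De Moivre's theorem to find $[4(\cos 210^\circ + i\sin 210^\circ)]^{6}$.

By De Moivre: z^n = r^n(cos(nθ) + i sin(nθ))
= 4^6(cos(6*210°) + i sin(6*210°))
= 4096(cos 180° + i sin 180°)
= -4096


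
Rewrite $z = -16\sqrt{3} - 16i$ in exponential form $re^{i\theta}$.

r = |z| = sqrt((-16*sqrt(3))^2 + (-16)^2) = sqrt(768 + 256) = sqrt(1024) = 32
θ = arctan(b/a) = arctan(-16/-27.7128) (quadrant-adjusted) = -150° = -5π/6
z = 32e^(-i*5π/6)


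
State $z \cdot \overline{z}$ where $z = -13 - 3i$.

z * conjugate(z) = |z|^2 = a^2 + b^2
= (-13)^2 + (-3)^2 = 178


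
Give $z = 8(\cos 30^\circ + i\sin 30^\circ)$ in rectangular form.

a = r cos θ = 8 * sqrt(3)/2 = 4*sqrt(3)
b = r sin θ = 8 * 1/2 = 4
z = 4*sqrt(3) + 4i


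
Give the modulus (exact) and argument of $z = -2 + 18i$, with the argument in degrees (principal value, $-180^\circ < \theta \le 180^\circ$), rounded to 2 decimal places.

|z| = sqrt((-2)^2 + 18^2) = sqrt(328)
arg(z) = arctan(b/a) = arctan(18/-2) (quadrant-adjusted) = 96.34°


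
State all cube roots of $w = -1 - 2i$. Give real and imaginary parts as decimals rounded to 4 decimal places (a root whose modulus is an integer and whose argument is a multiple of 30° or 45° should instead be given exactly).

|w| = sqrt(5) ≈ 2.236068, arg(w) ≈ 243.434949°
Root modulus = sqrt(5)^(1/3) ≈ 1.307660
Root arguments: θ_k = (arg(w) + 360°k)/3 for k = 0, 1, ..., 2
Compute each root as (root modulus)(cos θ_k + i sin θ_k) using full-precision intermediates, then round to 4 decimal places.
Roots: 0.2013 + 1.2921i, -1.2196 - 0.4717i, 1.0183 - 0.8204i


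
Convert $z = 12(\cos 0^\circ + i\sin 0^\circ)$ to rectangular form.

a = r cos θ = 12 * 1 = 12
b = r sin θ = 12 * 0 = 0
z = 12


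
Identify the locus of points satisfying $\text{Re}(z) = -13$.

Re(z) = x where z = x + yi; the equation x = -13 is satisfied by all points with that x-coordinate
Locus: Vertical line x = -13


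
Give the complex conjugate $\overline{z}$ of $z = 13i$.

If z = a + bi, then conjugate(z) = a - bi
conjugate(13i) = -13i


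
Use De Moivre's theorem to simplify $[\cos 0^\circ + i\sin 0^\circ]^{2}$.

By De Moivre: z^n = r^n(cos(nθ) + i sin(nθ))
= 1^2(cos(2*0°) + i sin(2*0°))
= 1(cos 0° + i sin 0°)
= 1


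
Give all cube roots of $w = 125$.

|w| = 125, arg(w) = 0°
Root modulus = 125^(1/3) = 5
Root arguments: θ_k = (0° + 360°k)/3 for k = 0, 1, ..., 2
Roots: 5, -5/2 + (5*sqrt(3)/2)i, -5/2 - (5*sqrt(3)/2)i


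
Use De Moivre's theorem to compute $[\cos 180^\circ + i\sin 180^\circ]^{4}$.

By De Moivre: z^n = r^n(cos(nθ) + i sin(nθ))
= 1^4(cos(4*180°) + i sin(4*180°))
= 1(cos 0° + i sin 0°)
= 1


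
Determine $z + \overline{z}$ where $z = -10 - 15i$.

z + conjugate(z) = (a + bi) + (a - bi) = 2a
= 2 * (-10) = -20


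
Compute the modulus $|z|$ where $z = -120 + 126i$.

|z| = sqrt(a^2 + b^2) = sqrt((-120)^2 + 126^2) = sqrt(30276) = 174


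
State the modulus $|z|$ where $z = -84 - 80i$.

|z| = sqrt(a^2 + b^2) = sqrt((-84)^2 + (-80)^2) = sqrt(13456) = 116


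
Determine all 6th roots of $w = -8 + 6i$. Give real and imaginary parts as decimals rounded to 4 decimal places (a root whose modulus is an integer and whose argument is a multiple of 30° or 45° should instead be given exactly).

|w| = 10, arg(w) ≈ 143.130102°
Root modulus = 10^(1/6) ≈ 1.467799
Root arguments: θ_k = (arg(w) + 360°k)/6 for k = 0, 1, ..., 5
Compute each root as (root modulus)(cos θ_k + i sin θ_k) using full-precision intermediates, then round to 4 decimal places.
Roots: 1.3424 + 0.5936i, 0.1571 + 1.4594i, -1.1853 + 0.8658i, -1.3424 - 0.5936i, -0.1571 - 1.4594i, 1.1853 - 0.8658i


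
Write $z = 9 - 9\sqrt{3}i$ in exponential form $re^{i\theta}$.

r = |z| = sqrt((9)^2 + (-9*sqrt(3))^2) = sqrt(81 + 243) = sqrt(324) = 18
θ = arctan(b/a) = arctan(-15.5885/9) (quadrant-adjusted) = -60° = -π/3
z = 18e^(-i*π/3)


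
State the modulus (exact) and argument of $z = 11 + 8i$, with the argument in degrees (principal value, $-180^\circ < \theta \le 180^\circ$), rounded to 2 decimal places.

|z| = sqrt(11^2 + 8^2) = sqrt(185)
arg(z) = arctan(b/a) = arctan(8/11) (quadrant-adjusted) = 36.03°


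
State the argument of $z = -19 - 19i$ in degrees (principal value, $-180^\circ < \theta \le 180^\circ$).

θ = arctan(b/a) = arctan(-19/-19) (quadrant-adjusted) = -135°


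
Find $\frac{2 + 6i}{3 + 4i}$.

Multiply numerator and denominator by conjugate (3 - 4i):
= (2 + 6i)(3 - 4i) / (3^2 + 4^2)
= (30 + 10i) / 25
Divide through by 5: (6 + 2i) / 5
= 6/5 + (2/5)i


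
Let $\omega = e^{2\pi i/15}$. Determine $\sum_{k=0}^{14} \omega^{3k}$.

Let ζ = ω^3 = e^(2πi·3/15). Since 15 ∤ 3, ζ ≠ 1.
Sum = Σ_{k=0}^{14} ζ^k = (ζ^15 - 1)/(ζ - 1) = (ω^{3·15} - 1)/(ζ - 1) = (1 - 1)/(ζ - 1) = 0


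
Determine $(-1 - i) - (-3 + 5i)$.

(-1 - (-3)) + (-1 - 5)i = 2 - 6i


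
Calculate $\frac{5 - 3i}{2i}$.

Multiply numerator and denominator by conjugate (-2i):
= (5 - 3i)(-2i) / (0^2 + 2^2)
= (-6 - 10i) / 4
Divide through by 2: (-3 - 5i) / 2
= -3/2 - (5/2)i


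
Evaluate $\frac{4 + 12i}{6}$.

Divisor is real, so divide each part by 6:
= 2/3 + 2i


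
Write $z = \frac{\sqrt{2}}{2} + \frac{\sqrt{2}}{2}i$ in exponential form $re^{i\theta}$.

r = |z| = sqrt((sqrt(2)/2)^2 + (sqrt(2)/2)^2) = sqrt(1/2 + 1/2) = sqrt(1) = 1
θ = arctan(b/a) = arctan(0.7071/0.7071) (quadrant-adjusted) = 45° = π/4
z = 1e^(i*π/4)


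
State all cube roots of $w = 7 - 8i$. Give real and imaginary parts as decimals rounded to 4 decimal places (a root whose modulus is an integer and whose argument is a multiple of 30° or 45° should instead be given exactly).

|w| = sqrt(113) ≈ 10.630146, arg(w) ≈ 311.185925°
Root modulus = sqrt(113)^(1/3) ≈ 2.198770
Root arguments: θ_k = (arg(w) + 360°k)/3 for k = 0, 1, ..., 2
Compute each root as (root modulus)(cos θ_k + i sin θ_k) using full-precision intermediates, then round to 4 decimal places.
Roots: -0.5218 + 2.1360i, -1.5889 - 1.5199i, 2.1107 - 0.6161i


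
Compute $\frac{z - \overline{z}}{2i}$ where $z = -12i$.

z - conjugate(z) = 2bi
(z - conjugate(z))/(2i) = 2bi/(2i) = b = -12


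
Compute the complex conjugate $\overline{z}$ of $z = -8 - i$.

If z = a + bi, then conjugate(z) = a - bi
conjugate(-8 - i) = -8 + i


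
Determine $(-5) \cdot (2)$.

(a1*a2 - b1*b2) + (a1*b2 + b1*a2)i
= (-10 - 0) + (0 + 0)i
= -10


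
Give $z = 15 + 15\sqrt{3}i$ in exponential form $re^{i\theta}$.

r = |z| = sqrt((15)^2 + (15*sqrt(3))^2) = sqrt(225 + 675) = sqrt(900) = 30
θ = arctan(b/a) = arctan(25.9808/15) (quadrant-adjusted) = 60° = π/3
z = 30e^(i*π/3)


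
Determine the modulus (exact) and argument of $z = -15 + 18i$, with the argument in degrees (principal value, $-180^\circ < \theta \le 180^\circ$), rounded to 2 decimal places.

|z| = sqrt((-15)^2 + 18^2) = sqrt(549)
arg(z) = arctan(b/a) = arctan(18/-15) (quadrant-adjusted) = 129.81°


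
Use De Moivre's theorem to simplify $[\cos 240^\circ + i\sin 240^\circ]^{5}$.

By De Moivre: z^n = r^n(cos(nθ) + i sin(nθ))
= 1^5(cos(5*240°) + i sin(5*240°))
= 1(cos 120° + i sin 120°)
= -1/2 + (sqrt(3)/2)i


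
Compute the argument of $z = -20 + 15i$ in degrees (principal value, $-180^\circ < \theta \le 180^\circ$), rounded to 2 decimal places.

θ = arctan(b/a) = arctan(15/-20) (quadrant-adjusted) = 143.13°


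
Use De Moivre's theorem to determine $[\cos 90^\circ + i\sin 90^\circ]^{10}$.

By De Moivre: z^n = r^n(cos(nθ) + i sin(nθ))
= 1^10(cos(10*90°) + i sin(10*90°))
= 1(cos 180° + i sin 180°)
= -1


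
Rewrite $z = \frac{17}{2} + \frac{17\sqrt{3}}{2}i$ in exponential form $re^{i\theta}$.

r = |z| = sqrt((17/2)^2 + (17*sqrt(3)/2)^2) = sqrt(289/4 + 867/4) = sqrt(289) = 17
θ = arctan(b/a) = arctan(14.7224/8.5) (quadrant-adjusted) = 60° = π/3
z = 17e^(i*π/3)


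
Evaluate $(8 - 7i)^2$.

(a + bi)^2 = a^2 - b^2 + 2abi
= 8^2 - (-7)^2 + 2*8*(-7)i
= 15 - 112i


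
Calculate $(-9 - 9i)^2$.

(a + bi)^2 = a^2 - b^2 + 2abi
= (-9)^2 - (-9)^2 + 2*(-9)*(-9)i
= 162i


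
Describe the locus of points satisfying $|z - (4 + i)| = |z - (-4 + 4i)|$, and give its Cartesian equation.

|z - z1| = |z - z2| means z is equidistant from z1 and z2,
i.e. the perpendicular bisector of the segment from (4, 1) to (-4, 4) (midpoint (0, 5/2)).
With z = x + yi, square both sides:
(x - 4)^2 + (y - 1)^2 = (x - (-4))^2 + (y - 4)^2
The x^2 and y^2 terms cancel: -16x + 6y = 32 - 17 = 15
Simplify: 16x - 6y = -15
Locus: Perpendicular bisector of the segment from (4, 1) to (-4, 4): the line 16x - 6y = -15


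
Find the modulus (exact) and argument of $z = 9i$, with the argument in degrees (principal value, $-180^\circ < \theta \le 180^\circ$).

|z| = sqrt(0^2 + 9^2) = 9
a = 0 and b > 0, so z lies on the positive imaginary axis: arg(z) = 90°


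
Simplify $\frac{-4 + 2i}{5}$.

Divisor is real, so divide each part by 5:
= -4/5 + (2/5)i


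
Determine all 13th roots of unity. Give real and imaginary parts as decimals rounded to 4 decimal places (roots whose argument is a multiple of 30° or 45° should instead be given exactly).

ω_k = e^(2πik/13) = cos(2πk/13) + i sin(2πk/13) for k = 0, 1, ..., 12
Roots: 1, 0.8855 + 0.4647i, 0.5681 + 0.8230i, 0.1205 + 0.9927i, -0.3546 + 0.9350i, -0.7485 + 0.6631i, -0.9709 + 0.2393i, -0.9709 - 0.2393i, -0.7485 - 0.6631i, -0.3546 - 0.9350i, 0.1205 - 0.9927i, 0.5681 - 0.8230i, 0.8855 - 0.4647i


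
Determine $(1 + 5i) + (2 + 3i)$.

(1 + 2) + (5 + 3)i = 3 + 8i


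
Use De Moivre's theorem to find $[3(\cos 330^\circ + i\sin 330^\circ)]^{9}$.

By De Moivre: z^n = r^n(cos(nθ) + i sin(nθ))
= 3^9(cos(9*330°) + i sin(9*330°))
= 19683(cos 90° + i sin 90°)
= 19683i


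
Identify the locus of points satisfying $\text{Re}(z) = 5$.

Re(z) = x where z = x + yi; the equation x = 5 is satisfied by all points with that x-coordinate
Locus: Vertical line x = 5


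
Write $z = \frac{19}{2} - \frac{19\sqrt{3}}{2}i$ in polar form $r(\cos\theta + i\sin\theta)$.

r = |z| = sqrt(a^2 + b^2) = sqrt((19/2)^2 + (-19*sqrt(3)/2)^2) = sqrt(361/4 + 1083/4) = sqrt(361) = 19
θ = arctan(b/a) = arctan(-16.4545/9.5) (quadrant-adjusted) = 300°
z = 19(cos 300° + i sin 300°)


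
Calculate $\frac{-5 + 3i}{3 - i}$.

Multiply numerator and denominator by conjugate (3 + i):
= (-5 + 3i)(3 + i) / (3^2 + (-1)^2)
= (-18 + 4i) / 10
Divide through by 2: (-9 + 2i) / 5
= -9/5 + (2/5)i


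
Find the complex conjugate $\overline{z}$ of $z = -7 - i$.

If z = a + bi, then conjugate(z) = a - bi
conjugate(-7 - i) = -7 + i


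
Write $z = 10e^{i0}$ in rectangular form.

a = r cos θ = 10 * 1 = 10
b = r sin θ = 10 * 0 = 0
z = 10


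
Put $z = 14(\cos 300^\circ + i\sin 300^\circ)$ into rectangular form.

a = r cos θ = 14 * 1/2 = 7
b = r sin θ = 14 * -sqrt(3)/2 = -7*sqrt(3)
z = 7 - 7*sqrt(3)i


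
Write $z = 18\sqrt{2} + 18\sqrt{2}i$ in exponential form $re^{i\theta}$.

r = |z| = sqrt((18*sqrt(2))^2 + (18*sqrt(2))^2) = sqrt(648 + 648) = sqrt(1296) = 36
θ = arctan(b/a) = arctan(25.4558/25.4558) (quadrant-adjusted) = 45° = π/4
z = 36e^(i*π/4)


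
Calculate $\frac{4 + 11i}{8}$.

Divisor is real, so divide each part by 8:
= 1/2 + (11/8)i


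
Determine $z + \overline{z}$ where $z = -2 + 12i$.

z + conjugate(z) = (a + bi) + (a - bi) = 2a
= 2 * (-2) = -4


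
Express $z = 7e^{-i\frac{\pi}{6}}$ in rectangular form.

a = r cos θ = 7 * sqrt(3)/2 = 7*sqrt(3)/2
b = r sin θ = 7 * -1/2 = -7/2
z = 7*sqrt(3)/2 - (7/2)i


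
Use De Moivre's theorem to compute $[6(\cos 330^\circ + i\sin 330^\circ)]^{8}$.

By De Moivre: z^n = r^n(cos(nθ) + i sin(nθ))
= 6^8(cos(8*330°) + i sin(8*330°))
= 1679616(cos 120° + i sin 120°)
= -839808 + 839808*sqrt(3)i


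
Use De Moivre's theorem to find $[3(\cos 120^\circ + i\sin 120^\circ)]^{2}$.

By De Moivre: z^n = r^n(cos(nθ) + i sin(nθ))
= 3^2(cos(2*120°) + i sin(2*120°))
= 9(cos 240° + i sin 240°)
= -9/2 - (9*sqrt(3)/2)i


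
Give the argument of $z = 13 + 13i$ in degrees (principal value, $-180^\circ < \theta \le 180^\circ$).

θ = arctan(b/a) = arctan(13/13) (quadrant-adjusted) = 45°


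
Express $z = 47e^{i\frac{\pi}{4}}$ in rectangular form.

a = r cos θ = 47 * sqrt(2)/2 = 47*sqrt(2)/2
b = r sin θ = 47 * sqrt(2)/2 = 47*sqrt(2)/2
z = 47*sqrt(2)/2 + (47*sqrt(2)/2)i


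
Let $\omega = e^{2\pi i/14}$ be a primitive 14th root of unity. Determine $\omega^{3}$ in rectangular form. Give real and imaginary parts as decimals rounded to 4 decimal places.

ω^3 = e^(2πi·3/14) = e^(i·3π/7)
= cos(3π/7) + i sin(3π/7)
= 0.2225 + 0.9749i


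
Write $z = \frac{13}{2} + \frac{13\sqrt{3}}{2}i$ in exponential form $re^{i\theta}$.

r = |z| = sqrt((13/2)^2 + (13*sqrt(3)/2)^2) = sqrt(169/4 + 507/4) = sqrt(169) = 13
θ = arctan(b/a) = arctan(11.2583/6.5) (quadrant-adjusted) = 60° = π/3
z = 13e^(i*π/3)


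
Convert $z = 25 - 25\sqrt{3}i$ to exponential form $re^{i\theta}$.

r = |z| = sqrt((25)^2 + (-25*sqrt(3))^2) = sqrt(625 + 1875) = sqrt(2500) = 50
θ = arctan(b/a) = arctan(-43.3013/25) (quadrant-adjusted) = -60° = -π/3
z = 50e^(-i*π/3)


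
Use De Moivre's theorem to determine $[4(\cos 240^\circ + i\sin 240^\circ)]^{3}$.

By De Moivre: z^n = r^n(cos(nθ) + i sin(nθ))
= 4^3(cos(3*240°) + i sin(3*240°))
= 64(cos 0° + i sin 0°)
= 64


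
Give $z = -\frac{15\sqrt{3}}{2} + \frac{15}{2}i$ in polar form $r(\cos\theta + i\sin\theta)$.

r = |z| = sqrt(a^2 + b^2) = sqrt((-15*sqrt(3)/2)^2 + (15/2)^2) = sqrt(675/4 + 225/4) = sqrt(225) = 15
θ = arctan(b/a) = arctan(7.5/-12.9904) (quadrant-adjusted) = 150°
z = 15(cos 150° + i sin 150°)


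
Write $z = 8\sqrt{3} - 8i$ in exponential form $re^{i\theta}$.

r = |z| = sqrt((8*sqrt(3))^2 + (-8)^2) = sqrt(192 + 64) = sqrt(256) = 16
θ = arctan(b/a) = arctan(-8/13.8564) (quadrant-adjusted) = -30° = -π/6
z = 16e^(-i*π/6)


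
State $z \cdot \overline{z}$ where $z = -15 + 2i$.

z * conjugate(z) = |z|^2 = a^2 + b^2
= (-15)^2 + 2^2 = 229


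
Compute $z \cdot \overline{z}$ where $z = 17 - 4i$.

z * conjugate(z) = |z|^2 = a^2 + b^2
= 17^2 + (-4)^2 = 305


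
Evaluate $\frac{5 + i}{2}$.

Divisor is real, so divide each part by 2:
= 5/2 + (1/2)i


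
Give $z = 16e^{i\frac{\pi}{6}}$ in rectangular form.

a = r cos θ = 16 * sqrt(3)/2 = 8*sqrt(3)
b = r sin θ = 16 * 1/2 = 8
z = 8*sqrt(3) + 8i


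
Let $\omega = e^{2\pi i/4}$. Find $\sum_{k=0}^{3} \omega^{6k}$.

Let ζ = ω^6 = e^(2πi·6/4). Since 4 ∤ 6, ζ ≠ 1.
Sum = Σ_{k=0}^{3} ζ^k = (ζ^4 - 1)/(ζ - 1) = (ω^{6·4} - 1)/(ζ - 1) = (1 - 1)/(ζ - 1) = 0


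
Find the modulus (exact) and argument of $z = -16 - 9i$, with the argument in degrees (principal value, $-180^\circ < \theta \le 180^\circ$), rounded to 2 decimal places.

|z| = sqrt((-16)^2 + (-9)^2) = sqrt(337)
arg(z) = arctan(b/a) = arctan(-9/-16) (quadrant-adjusted) = -150.64°


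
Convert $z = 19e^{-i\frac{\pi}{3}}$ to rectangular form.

a = r cos θ = 19 * 1/2 = 19/2
b = r sin θ = 19 * -sqrt(3)/2 = -19*sqrt(3)/2
z = 19/2 - (19*sqrt(3)/2)i


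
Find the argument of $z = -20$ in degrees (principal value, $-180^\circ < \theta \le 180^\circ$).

b = 0 and a < 0, so z lies on the negative real axis: θ = 180°


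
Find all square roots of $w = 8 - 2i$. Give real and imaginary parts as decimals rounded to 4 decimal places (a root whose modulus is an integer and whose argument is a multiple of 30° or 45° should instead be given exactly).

|w| = sqrt(68) ≈ 8.246211, arg(w) ≈ 345.963757°
Root modulus = sqrt(68)^(1/2) ≈ 2.871622
Root arguments: θ_k = (arg(w) + 360°k)/2 for k = 0, 1, ..., 1
Compute each root as (root modulus)(cos θ_k + i sin θ_k) using full-precision intermediates, then round to 4 decimal places.
Roots: -2.8501 + 0.3509i, 2.8501 - 0.3509i


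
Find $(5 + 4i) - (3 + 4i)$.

(5 - 3) + (4 - 4)i = 2


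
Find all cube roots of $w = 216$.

|w| = 216, arg(w) = 0°
Root modulus = 216^(1/3) = 6
Root arguments: θ_k = (0° + 360°k)/3 for k = 0, 1, ..., 2
Roots: 6, -3 + 3*sqrt(3)i, -3 - 3*sqrt(3)i


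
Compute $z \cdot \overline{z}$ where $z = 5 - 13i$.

z * conjugate(z) = |z|^2 = a^2 + b^2
= 5^2 + (-13)^2 = 194


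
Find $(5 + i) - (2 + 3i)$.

(5 - 2) + (1 - 3)i = 3 - 2i


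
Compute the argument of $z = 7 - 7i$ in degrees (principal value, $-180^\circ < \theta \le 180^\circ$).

θ = arctan(b/a) = arctan(-7/7) (quadrant-adjusted) = -45°


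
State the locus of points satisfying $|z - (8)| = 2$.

|z - z0| = r describes a circle centered at z0 with radius r
Here z0 = 8 and r = 2
Locus: Circle centered at (8, 0) with radius 2


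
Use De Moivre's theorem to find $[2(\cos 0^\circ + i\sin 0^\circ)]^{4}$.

By De Moivre: z^n = r^n(cos(nθ) + i sin(nθ))
= 2^4(cos(4*0°) + i sin(4*0°))
= 16(cos 0° + i sin 0°)
= 16


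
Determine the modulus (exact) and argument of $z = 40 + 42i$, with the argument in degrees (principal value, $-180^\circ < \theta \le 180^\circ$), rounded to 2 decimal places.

|z| = sqrt(40^2 + 42^2) = 58
arg(z) = arctan(b/a) = arctan(42/40) (quadrant-adjusted) = 46.40°


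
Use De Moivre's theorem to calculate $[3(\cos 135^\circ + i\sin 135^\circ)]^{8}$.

By De Moivre: z^n = r^n(cos(nθ) + i sin(nθ))
= 3^8(cos(8*135°) + i sin(8*135°))
= 6561(cos 0° + i sin 0°)
= 6561


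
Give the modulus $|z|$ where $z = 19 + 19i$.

|z| = sqrt(a^2 + b^2) = sqrt(19^2 + 19^2) = sqrt(722) = sqrt(722)


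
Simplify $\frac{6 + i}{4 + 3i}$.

Multiply numerator and denominator by conjugate (4 - 3i):
= (6 + i)(4 - 3i) / (4^2 + 3^2)
= (27 - 14i) / 25
= 27/25 - (14/25)i
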